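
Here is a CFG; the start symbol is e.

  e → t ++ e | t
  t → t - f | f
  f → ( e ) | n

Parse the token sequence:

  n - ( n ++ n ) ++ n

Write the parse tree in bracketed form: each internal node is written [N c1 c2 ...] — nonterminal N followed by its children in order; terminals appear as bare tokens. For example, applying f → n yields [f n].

[e [t [t [f n]] - [f ( [e [t [f n]] ++ [e [t [f n]]]] )]] ++ [e [t [f n]]]]

e
t ++ e
t - f ++ e
f - f ++ e
n - f ++ e
n - ( e ) ++ e
n - ( t ++ e ) ++ e
n - ( f ++ e ) ++ e
n - ( n ++ e ) ++ e
n - ( n ++ t ) ++ e
n - ( n ++ f ) ++ e
n - ( n ++ n ) ++ e
n - ( n ++ n ) ++ t
n - ( n ++ n ) ++ f
n - ( n ++ n ) ++ n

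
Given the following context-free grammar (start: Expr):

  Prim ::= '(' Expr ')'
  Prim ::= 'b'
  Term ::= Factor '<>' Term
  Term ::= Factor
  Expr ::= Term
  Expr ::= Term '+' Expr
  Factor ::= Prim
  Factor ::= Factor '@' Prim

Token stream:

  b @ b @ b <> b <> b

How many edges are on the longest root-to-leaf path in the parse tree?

6

[Expr [Term [Factor [Factor [Factor [Prim b]] @ [Prim b]] @ [Prim b]] <> [Term [Factor [Prim b]] <> [Term [Factor [Prim b]]]]]]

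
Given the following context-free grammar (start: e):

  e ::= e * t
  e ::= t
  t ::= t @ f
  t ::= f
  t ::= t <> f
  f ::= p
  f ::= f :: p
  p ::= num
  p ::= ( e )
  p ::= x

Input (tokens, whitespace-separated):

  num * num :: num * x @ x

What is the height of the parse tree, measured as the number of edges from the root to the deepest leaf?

[e [e [e [t [f [p num]]]] * [t [f [f [p num]] :: [p num]]]] * [t [t [f [p x]]] @ [f [p x]]]]

6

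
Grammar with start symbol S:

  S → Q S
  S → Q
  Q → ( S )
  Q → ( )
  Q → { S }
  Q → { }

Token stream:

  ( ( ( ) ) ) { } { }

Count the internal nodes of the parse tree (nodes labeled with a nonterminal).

10

[S [Q ( [S [Q ( [S [Q ( )]] )]] )] [S [Q { }] [S [Q { }]]]]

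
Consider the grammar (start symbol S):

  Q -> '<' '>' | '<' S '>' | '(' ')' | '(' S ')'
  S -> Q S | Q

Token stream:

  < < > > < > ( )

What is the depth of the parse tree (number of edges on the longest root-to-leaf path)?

4

[S [Q < [S [Q < >]] >] [S [Q < >] [S [Q ( )]]]]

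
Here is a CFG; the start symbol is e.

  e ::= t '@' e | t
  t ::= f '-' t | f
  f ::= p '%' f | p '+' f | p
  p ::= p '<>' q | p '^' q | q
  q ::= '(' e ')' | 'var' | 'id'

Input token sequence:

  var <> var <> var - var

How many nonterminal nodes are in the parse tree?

[e [t [f [p [p [p [q var]] <> [q var]] <> [q var]]] - [t [f [p [q var]]]]]]

13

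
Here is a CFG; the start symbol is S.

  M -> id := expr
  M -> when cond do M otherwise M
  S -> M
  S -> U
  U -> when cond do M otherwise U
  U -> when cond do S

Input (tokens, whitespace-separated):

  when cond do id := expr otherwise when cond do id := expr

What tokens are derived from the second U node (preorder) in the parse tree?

when cond do id := expr

[S [U when cond do [M id := expr] otherwise [U when cond do [S [M id := expr]]]]]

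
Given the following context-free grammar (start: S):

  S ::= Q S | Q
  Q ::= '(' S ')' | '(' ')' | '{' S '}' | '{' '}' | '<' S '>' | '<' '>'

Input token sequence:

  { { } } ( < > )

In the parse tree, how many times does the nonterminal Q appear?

[S [Q { [S [Q { }]] }] [S [Q ( [S [Q < >]] )]]]

4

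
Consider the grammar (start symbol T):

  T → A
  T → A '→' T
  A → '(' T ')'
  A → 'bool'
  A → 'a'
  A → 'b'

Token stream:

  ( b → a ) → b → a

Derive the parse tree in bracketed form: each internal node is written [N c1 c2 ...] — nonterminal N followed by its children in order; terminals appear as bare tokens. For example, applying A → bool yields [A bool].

[T [A ( [T [A b] → [T [A a]]] )] → [T [A b] → [T [A a]]]]

T
A → T
( T ) → T
( A → T ) → T
( b → T ) → T
( b → A ) → T
( b → a ) → T
( b → a ) → A → T
( b → a ) → b → T
( b → a ) → b → A
( b → a ) → b → a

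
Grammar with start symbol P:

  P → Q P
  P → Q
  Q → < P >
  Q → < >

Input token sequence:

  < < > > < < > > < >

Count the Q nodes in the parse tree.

[P [Q < [P [Q < >]] >] [P [Q < [P [Q < >]] >] [P [Q < >]]]]

5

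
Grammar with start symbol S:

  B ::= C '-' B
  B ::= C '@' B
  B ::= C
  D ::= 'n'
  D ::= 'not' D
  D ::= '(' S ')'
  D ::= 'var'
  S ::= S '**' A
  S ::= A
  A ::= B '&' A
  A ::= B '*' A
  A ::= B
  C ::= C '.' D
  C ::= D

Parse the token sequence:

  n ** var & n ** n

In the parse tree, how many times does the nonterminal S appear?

[S [S [S [A [B [C [D n]]]]] ** [A [B [C [D var]]] & [A [B [C [D n]]]]]] ** [A [B [C [D n]]]]]

3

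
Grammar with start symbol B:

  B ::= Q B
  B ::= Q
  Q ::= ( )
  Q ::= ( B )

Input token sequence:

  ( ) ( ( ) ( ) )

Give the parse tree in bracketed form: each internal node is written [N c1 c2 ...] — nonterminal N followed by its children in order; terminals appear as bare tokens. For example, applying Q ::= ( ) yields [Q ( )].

[B [Q ( )] [B [Q ( [B [Q ( )] [B [Q ( )]]] )]]]

B
Q B
( ) B
( ) Q
( ) ( B )
( ) ( Q B )
( ) ( ( ) B )
( ) ( ( ) Q )
( ) ( ( ) ( ) )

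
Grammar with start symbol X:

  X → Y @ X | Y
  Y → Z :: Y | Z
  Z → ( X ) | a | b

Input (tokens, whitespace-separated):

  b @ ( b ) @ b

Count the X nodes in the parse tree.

[X [Y [Z b]] @ [X [Y [Z ( [X [Y [Z b]]] )]] @ [X [Y [Z b]]]]]

4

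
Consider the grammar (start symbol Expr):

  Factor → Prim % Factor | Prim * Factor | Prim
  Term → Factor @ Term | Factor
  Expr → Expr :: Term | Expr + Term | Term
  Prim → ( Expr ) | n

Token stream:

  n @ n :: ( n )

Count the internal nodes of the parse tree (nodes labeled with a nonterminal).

[Expr [Expr [Term [Factor [Prim n]] @ [Term [Factor [Prim n]]]]] :: [Term [Factor [Prim ( [Expr [Term [Factor [Prim n]]]] )]]]]

15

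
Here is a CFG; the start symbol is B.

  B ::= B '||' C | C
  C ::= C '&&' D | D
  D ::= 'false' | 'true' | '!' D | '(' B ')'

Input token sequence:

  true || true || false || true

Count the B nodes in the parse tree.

4

[B [B [B [B [C [D true]]] || [C [D true]]] || [C [D false]]] || [C [D true]]]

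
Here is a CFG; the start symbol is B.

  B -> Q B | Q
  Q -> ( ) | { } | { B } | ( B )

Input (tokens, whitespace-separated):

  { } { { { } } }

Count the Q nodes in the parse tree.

[B [Q { }] [B [Q { [B [Q { [B [Q { }]] }]] }]]]

4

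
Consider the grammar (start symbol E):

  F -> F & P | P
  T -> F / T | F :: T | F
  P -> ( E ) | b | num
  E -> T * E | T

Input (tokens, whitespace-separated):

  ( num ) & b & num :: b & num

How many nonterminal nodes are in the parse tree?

[E [T [F [F [F [P ( [E [T [F [P num]]]] )]] & [P b]] & [P num]] :: [T [F [F [P b]] & [P num]]]]]

17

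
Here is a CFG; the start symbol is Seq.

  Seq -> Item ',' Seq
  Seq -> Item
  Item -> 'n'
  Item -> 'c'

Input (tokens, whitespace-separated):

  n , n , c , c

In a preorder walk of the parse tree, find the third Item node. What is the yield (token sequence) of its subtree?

[Seq [Item n] , [Seq [Item n] , [Seq [Item c] , [Seq [Item c]]]]]

c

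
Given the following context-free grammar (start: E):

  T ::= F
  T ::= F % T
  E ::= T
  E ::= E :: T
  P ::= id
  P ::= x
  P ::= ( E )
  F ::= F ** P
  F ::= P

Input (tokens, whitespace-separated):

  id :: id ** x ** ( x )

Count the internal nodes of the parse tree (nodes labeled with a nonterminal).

16

[E [E [T [F [P id]]]] :: [T [F [F [F [P id]] ** [P x]] ** [P ( [E [T [F [P x]]]] )]]]]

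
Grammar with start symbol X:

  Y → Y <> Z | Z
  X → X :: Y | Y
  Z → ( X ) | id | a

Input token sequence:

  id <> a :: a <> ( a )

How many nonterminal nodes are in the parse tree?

13

[X [X [Y [Y [Z id]] <> [Z a]]] :: [Y [Y [Z a]] <> [Z ( [X [Y [Z a]]] )]]]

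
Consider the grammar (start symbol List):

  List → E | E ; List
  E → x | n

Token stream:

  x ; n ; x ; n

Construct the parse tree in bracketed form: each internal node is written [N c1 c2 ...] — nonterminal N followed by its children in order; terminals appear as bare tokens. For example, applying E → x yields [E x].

List
E ; List
x ; List
x ; E ; List
x ; n ; List
x ; n ; E ; List
x ; n ; x ; List
x ; n ; x ; E
x ; n ; x ; n

[List [E x] ; [List [E n] ; [List [E x] ; [List [E n]]]]]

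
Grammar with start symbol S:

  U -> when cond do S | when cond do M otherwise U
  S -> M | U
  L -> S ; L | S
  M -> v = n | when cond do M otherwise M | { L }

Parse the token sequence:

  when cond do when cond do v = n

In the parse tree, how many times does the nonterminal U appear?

[S [U when cond do [S [U when cond do [S [M v = n]]]]]]

2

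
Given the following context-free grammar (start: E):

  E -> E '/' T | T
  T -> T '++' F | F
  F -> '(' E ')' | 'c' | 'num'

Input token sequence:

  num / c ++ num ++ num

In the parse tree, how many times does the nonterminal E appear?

[E [E [T [F num]]] / [T [T [T [F c]] ++ [F num]] ++ [F num]]]

2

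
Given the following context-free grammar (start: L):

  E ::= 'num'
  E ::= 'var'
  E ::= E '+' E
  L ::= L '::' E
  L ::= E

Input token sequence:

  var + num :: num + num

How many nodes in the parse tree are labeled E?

6

[L [L [E [E var] + [E num]]] :: [E [E num] + [E num]]]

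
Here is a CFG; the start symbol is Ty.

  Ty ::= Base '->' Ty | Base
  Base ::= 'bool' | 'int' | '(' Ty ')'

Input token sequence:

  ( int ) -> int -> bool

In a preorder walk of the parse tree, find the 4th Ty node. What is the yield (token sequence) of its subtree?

[Ty [Base ( [Ty [Base int]] )] -> [Ty [Base int] -> [Ty [Base bool]]]]

bool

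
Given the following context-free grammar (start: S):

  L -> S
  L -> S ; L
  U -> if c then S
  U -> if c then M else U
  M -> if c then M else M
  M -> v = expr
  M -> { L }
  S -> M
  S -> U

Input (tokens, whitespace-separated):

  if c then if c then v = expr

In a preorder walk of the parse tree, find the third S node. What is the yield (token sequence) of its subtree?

[S [U if c then [S [U if c then [S [M v = expr]]]]]]

v = expr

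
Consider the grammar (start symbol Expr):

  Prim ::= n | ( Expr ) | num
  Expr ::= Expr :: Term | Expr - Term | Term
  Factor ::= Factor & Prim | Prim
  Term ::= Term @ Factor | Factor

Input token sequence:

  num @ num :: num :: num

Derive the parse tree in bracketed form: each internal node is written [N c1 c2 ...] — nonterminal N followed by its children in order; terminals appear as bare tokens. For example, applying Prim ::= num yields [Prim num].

[Expr [Expr [Expr [Term [Term [Factor [Prim num]]] @ [Factor [Prim num]]]] :: [Term [Factor [Prim num]]]] :: [Term [Factor [Prim num]]]]

Expr
Expr :: Term
Expr :: Term :: Term
Term :: Term :: Term
Term @ Factor :: Term :: Term
Factor @ Factor :: Term :: Term
Prim @ Factor :: Term :: Term
num @ Factor :: Term :: Term
num @ Prim :: Term :: Term
num @ num :: Term :: Term
num @ num :: Factor :: Term
num @ num :: Prim :: Term
num @ num :: num :: Term
num @ num :: num :: Factor
num @ num :: num :: Prim
num @ num :: num :: num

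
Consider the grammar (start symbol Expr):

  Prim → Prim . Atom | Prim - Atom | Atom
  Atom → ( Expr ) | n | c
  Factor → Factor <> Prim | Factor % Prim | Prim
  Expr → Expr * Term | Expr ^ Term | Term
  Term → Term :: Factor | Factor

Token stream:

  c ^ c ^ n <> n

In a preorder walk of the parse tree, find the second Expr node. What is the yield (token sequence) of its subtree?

c ^ c

[Expr [Expr [Expr [Term [Factor [Prim [Atom c]]]]] ^ [Term [Factor [Prim [Atom c]]]]] ^ [Term [Factor [Factor [Prim [Atom n]]] <> [Prim [Atom n]]]]]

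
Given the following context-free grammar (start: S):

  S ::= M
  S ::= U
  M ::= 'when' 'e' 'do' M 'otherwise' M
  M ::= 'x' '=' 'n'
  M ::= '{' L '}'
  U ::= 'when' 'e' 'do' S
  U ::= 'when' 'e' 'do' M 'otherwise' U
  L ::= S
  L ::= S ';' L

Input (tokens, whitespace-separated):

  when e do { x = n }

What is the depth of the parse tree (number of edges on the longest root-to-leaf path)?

7

[S [U when e do [S [M { [L [S [M x = n]]] }]]]]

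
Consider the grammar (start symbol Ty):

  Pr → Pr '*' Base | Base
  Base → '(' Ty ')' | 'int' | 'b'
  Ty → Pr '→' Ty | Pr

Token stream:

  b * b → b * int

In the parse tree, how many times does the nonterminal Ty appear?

[Ty [Pr [Pr [Base b]] * [Base b]] → [Ty [Pr [Pr [Base b]] * [Base int]]]]

2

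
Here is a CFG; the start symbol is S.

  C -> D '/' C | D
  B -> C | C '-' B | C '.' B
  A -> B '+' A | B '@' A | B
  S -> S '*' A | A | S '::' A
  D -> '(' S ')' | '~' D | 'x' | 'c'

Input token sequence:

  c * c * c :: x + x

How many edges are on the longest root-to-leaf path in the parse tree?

8

[S [S [S [S [A [B [C [D c]]]]] * [A [B [C [D c]]]]] * [A [B [C [D c]]]]] :: [A [B [C [D x]]] + [A [B [C [D x]]]]]]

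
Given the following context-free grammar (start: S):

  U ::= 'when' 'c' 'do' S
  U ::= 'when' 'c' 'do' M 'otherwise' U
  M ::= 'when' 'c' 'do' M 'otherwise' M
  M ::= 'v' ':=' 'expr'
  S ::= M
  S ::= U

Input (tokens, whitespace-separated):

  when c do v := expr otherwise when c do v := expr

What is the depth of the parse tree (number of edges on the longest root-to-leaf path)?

[S [U when c do [M v := expr] otherwise [U when c do [S [M v := expr]]]]]

5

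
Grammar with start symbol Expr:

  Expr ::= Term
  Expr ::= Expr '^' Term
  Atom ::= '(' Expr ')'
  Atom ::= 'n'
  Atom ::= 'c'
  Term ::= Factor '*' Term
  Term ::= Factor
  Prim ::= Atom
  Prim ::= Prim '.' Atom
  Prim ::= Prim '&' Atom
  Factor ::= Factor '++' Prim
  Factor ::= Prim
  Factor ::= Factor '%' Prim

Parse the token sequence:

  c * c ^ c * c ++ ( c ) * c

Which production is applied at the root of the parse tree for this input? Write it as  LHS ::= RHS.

Expr ::= Expr '^' Term

[Expr [Expr [Term [Factor [Prim [Atom c]]] * [Term [Factor [Prim [Atom c]]]]]] ^ [Term [Factor [Prim [Atom c]]] * [Term [Factor [Factor [Prim [Atom c]]] ++ [Prim [Atom ( [Expr [Term [Factor [Prim [Atom c]]]]] )]]] * [Term [Factor [Prim [Atom c]]]]]]]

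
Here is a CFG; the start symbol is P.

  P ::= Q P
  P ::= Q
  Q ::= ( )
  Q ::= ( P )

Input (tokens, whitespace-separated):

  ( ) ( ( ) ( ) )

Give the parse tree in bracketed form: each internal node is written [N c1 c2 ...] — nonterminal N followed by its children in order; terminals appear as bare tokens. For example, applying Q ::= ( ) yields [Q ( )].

[P [Q ( )] [P [Q ( [P [Q ( )] [P [Q ( )]]] )]]]

P
Q P
( ) P
( ) Q
( ) ( P )
( ) ( Q P )
( ) ( ( ) P )
( ) ( ( ) Q )
( ) ( ( ) ( ) )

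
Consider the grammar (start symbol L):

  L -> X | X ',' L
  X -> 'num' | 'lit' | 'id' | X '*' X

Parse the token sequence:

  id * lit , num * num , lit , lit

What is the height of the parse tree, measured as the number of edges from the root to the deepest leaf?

5

[L [X [X id] * [X lit]] , [L [X [X num] * [X num]] , [L [X lit] , [L [X lit]]]]]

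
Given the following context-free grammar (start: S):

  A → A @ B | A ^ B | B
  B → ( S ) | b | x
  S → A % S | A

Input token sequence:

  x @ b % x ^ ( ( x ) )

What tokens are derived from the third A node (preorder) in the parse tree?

x ^ ( ( x ) )

[S [A [A [B x]] @ [B b]] % [S [A [A [B x]] ^ [B ( [S [A [B ( [S [A [B x]]] )]]] )]]]]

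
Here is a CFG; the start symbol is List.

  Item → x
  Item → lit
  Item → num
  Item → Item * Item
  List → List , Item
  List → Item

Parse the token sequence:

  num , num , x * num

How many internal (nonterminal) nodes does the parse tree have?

[List [List [List [Item num]] , [Item num]] , [Item [Item x] * [Item num]]]

8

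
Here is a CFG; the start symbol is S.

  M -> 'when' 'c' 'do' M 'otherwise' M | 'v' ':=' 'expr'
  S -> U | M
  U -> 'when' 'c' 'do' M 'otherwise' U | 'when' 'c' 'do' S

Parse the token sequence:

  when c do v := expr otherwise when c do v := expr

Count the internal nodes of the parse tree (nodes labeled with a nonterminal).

[S [U when c do [M v := expr] otherwise [U when c do [S [M v := expr]]]]]

6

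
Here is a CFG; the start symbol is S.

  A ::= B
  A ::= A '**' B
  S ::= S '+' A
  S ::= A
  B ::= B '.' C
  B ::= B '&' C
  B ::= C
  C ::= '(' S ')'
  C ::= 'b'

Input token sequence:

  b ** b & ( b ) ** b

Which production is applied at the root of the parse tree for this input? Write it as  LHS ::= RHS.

[S [A [A [A [B [C b]]] ** [B [B [C b]] & [C ( [S [A [B [C b]]]] )]]] ** [B [C b]]]]

S ::= A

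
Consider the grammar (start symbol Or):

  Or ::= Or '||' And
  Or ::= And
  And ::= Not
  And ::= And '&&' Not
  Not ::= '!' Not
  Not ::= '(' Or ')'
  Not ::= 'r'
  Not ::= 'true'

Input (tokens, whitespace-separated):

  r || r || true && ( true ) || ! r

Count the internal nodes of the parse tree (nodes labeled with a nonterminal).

18

[Or [Or [Or [Or [And [Not r]]] || [And [Not r]]] || [And [And [Not true]] && [Not ( [Or [And [Not true]]] )]]] || [And [Not ! [Not r]]]]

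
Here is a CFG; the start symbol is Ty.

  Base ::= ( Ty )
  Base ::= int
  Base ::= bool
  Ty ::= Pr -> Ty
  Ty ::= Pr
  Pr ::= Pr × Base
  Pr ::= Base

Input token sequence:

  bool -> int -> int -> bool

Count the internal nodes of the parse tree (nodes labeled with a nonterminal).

12

[Ty [Pr [Base bool]] -> [Ty [Pr [Base int]] -> [Ty [Pr [Base int]] -> [Ty [Pr [Base bool]]]]]]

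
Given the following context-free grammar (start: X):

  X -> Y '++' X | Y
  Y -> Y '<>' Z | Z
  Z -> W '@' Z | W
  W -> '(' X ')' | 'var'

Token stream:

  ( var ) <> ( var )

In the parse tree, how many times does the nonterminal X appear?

3

[X [Y [Y [Z [W ( [X [Y [Z [W var]]]] )]]] <> [Z [W ( [X [Y [Z [W var]]]] )]]]]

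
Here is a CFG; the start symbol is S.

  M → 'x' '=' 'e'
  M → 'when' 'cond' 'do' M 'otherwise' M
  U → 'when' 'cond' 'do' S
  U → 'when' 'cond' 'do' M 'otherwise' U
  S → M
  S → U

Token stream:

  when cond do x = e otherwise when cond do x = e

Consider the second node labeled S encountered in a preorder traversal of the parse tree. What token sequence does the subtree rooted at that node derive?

[S [U when cond do [M x = e] otherwise [U when cond do [S [M x = e]]]]]

x = e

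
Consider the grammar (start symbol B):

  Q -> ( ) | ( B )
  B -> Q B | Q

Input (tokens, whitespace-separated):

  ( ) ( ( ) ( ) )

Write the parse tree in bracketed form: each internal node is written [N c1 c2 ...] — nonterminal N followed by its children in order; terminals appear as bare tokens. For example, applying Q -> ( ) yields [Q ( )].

[B [Q ( )] [B [Q ( [B [Q ( )] [B [Q ( )]]] )]]]

B
Q B
( ) B
( ) Q
( ) ( B )
( ) ( Q B )
( ) ( ( ) B )
( ) ( ( ) Q )
( ) ( ( ) ( ) )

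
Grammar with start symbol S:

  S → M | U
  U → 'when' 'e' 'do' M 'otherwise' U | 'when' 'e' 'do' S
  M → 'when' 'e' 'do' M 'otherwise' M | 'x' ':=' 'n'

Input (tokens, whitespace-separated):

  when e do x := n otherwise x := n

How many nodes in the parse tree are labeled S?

1

[S [M when e do [M x := n] otherwise [M x := n]]]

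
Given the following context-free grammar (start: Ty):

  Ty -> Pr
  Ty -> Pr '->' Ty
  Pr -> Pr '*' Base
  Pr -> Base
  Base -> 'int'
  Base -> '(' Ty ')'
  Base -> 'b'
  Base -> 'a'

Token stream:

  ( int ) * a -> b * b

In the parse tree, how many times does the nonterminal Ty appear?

[Ty [Pr [Pr [Base ( [Ty [Pr [Base int]]] )]] * [Base a]] -> [Ty [Pr [Pr [Base b]] * [Base b]]]]

3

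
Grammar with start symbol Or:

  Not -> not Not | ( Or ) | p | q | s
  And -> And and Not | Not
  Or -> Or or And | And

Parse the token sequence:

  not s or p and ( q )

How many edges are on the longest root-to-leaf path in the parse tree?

6

[Or [Or [And [Not not [Not s]]]] or [And [And [Not p]] and [Not ( [Or [And [Not q]]] )]]]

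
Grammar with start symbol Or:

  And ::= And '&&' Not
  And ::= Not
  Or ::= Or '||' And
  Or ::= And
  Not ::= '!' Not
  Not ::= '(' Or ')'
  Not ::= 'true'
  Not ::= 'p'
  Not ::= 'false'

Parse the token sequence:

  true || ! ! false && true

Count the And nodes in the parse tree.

3

[Or [Or [And [Not true]]] || [And [And [Not ! [Not ! [Not false]]]] && [Not true]]]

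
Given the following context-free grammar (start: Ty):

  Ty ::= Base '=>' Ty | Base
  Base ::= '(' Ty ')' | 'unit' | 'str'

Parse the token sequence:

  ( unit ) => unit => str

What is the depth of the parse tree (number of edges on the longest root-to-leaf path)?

4

[Ty [Base ( [Ty [Base unit]] )] => [Ty [Base unit] => [Ty [Base str]]]]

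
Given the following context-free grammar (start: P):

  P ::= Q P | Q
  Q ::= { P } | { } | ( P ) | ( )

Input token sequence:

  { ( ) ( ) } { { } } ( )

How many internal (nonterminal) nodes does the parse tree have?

[P [Q { [P [Q ( )] [P [Q ( )]]] }] [P [Q { [P [Q { }]] }] [P [Q ( )]]]]

12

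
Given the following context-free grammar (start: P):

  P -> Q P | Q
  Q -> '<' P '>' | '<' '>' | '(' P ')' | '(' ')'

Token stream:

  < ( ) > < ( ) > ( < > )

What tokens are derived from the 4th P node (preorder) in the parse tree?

[P [Q < [P [Q ( )]] >] [P [Q < [P [Q ( )]] >] [P [Q ( [P [Q < >]] )]]]]

( )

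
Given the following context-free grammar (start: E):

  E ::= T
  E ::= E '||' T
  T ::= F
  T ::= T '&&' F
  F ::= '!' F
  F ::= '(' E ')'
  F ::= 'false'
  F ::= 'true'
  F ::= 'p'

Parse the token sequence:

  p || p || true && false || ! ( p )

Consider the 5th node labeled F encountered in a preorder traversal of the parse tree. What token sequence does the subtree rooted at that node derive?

! ( p )

[E [E [E [E [T [F p]]] || [T [F p]]] || [T [T [F true]] && [F false]]] || [T [F ! [F ( [E [T [F p]]] )]]]]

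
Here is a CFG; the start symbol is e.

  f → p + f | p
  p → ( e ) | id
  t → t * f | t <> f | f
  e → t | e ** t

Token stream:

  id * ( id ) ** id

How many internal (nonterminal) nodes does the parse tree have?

[e [e [t [t [f [p id]]] * [f [p ( [e [t [f [p id]]]] )]]]] ** [t [f [p id]]]]

15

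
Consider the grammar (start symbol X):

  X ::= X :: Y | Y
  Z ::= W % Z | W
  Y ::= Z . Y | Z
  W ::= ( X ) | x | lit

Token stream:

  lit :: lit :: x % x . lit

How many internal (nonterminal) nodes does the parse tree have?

17

[X [X [X [Y [Z [W lit]]]] :: [Y [Z [W lit]]]] :: [Y [Z [W x] % [Z [W x]]] . [Y [Z [W lit]]]]]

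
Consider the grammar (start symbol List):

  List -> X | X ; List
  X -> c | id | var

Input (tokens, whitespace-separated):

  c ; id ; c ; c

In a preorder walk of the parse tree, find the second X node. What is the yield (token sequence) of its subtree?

id

[List [X c] ; [List [X id] ; [List [X c] ; [List [X c]]]]]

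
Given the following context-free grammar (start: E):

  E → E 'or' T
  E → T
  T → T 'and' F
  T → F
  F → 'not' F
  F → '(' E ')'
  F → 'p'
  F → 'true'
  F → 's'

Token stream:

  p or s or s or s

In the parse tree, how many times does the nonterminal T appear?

[E [E [E [E [T [F p]]] or [T [F s]]] or [T [F s]]] or [T [F s]]]

4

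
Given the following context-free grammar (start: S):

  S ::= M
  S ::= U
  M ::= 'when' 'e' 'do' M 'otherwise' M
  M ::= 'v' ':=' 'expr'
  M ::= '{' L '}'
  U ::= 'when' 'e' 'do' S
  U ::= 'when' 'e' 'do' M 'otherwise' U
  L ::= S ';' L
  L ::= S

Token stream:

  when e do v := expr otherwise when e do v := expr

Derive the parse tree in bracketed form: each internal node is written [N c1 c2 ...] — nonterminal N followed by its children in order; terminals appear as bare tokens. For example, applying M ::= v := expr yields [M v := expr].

[S [U when e do [M v := expr] otherwise [U when e do [S [M v := expr]]]]]

S
U
when e do M otherwise U
when e do v := expr otherwise U
when e do v := expr otherwise when e do S
when e do v := expr otherwise when e do M
when e do v := expr otherwise when e do v := expr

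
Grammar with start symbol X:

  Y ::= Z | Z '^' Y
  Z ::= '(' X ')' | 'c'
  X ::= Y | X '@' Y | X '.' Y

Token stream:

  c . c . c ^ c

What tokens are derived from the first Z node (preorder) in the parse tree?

[X [X [X [Y [Z c]]] . [Y [Z c]]] . [Y [Z c] ^ [Y [Z c]]]]

c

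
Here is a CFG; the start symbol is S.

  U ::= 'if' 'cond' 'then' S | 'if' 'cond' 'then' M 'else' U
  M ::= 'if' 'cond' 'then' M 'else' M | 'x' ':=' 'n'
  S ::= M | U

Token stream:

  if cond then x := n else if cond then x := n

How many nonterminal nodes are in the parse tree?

[S [U if cond then [M x := n] else [U if cond then [S [M x := n]]]]]

6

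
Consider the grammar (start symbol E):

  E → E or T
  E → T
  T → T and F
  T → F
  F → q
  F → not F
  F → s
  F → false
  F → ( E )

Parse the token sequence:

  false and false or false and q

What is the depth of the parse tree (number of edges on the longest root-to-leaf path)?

[E [E [T [T [F false]] and [F false]]] or [T [T [F false]] and [F q]]]

5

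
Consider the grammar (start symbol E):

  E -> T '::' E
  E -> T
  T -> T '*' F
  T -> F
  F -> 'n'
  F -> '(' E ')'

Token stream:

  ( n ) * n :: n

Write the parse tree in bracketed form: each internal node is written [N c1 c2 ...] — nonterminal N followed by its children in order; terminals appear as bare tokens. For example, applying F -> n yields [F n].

[E [T [T [F ( [E [T [F n]]] )]] * [F n]] :: [E [T [F n]]]]

E
T :: E
T * F :: E
F * F :: E
( E ) * F :: E
( T ) * F :: E
( F ) * F :: E
( n ) * F :: E
( n ) * n :: E
( n ) * n :: T
( n ) * n :: F
( n ) * n :: n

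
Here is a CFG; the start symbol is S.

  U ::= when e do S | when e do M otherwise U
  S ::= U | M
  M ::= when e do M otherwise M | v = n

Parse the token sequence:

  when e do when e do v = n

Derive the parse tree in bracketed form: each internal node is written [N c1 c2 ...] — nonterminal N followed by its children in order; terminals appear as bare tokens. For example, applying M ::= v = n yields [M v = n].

[S [U when e do [S [U when e do [S [M v = n]]]]]]

S
U
when e do S
when e do U
when e do when e do S
when e do when e do M
when e do when e do v = n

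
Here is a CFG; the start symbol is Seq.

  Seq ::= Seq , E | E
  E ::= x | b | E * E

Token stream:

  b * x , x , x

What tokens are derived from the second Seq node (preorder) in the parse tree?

b * x , x

[Seq [Seq [Seq [E [E b] * [E x]]] , [E x]] , [E x]]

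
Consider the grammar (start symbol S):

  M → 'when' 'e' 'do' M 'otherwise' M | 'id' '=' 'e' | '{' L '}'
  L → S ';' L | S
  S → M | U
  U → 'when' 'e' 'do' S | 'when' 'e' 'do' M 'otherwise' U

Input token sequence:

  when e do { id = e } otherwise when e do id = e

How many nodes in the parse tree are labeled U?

[S [U when e do [M { [L [S [M id = e]]] }] otherwise [U when e do [S [M id = e]]]]]

2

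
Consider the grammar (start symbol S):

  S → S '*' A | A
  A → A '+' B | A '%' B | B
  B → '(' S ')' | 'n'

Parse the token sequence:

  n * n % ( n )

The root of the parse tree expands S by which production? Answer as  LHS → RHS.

[S [S [A [B n]]] * [A [A [B n]] % [B ( [S [A [B n]]] )]]]

S → S '*' A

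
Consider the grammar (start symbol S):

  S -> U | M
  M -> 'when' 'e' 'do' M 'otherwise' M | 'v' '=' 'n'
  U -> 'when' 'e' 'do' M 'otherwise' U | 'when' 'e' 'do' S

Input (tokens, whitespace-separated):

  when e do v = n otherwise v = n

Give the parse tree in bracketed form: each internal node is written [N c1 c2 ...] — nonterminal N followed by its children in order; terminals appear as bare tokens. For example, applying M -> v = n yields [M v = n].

S
M
when e do M otherwise M
when e do v = n otherwise M
when e do v = n otherwise v = n

[S [M when e do [M v = n] otherwise [M v = n]]]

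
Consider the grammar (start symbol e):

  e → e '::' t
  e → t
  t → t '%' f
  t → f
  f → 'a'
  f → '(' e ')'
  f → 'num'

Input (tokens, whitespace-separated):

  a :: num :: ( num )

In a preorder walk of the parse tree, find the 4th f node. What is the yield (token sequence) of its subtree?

num

[e [e [e [t [f a]]] :: [t [f num]]] :: [t [f ( [e [t [f num]]] )]]]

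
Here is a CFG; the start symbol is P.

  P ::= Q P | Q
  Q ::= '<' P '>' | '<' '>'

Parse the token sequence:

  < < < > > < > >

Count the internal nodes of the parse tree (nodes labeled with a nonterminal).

[P [Q < [P [Q < [P [Q < >]] >] [P [Q < >]]] >]]

8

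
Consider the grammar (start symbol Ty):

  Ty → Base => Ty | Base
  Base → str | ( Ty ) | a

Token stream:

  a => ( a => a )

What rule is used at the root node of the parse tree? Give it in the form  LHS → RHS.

[Ty [Base a] => [Ty [Base ( [Ty [Base a] => [Ty [Base a]]] )]]]

Ty → Base => Ty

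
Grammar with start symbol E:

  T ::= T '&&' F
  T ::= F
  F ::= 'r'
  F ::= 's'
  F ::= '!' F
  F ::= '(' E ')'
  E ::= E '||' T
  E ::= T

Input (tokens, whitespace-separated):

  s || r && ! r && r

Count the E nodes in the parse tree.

2

[E [E [T [F s]]] || [T [T [T [F r]] && [F ! [F r]]] && [F r]]]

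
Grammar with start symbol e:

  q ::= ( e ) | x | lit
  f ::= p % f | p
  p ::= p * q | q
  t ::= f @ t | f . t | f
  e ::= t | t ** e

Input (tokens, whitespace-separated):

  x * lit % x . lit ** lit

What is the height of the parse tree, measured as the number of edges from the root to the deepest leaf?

6

[e [t [f [p [p [q x]] * [q lit]] % [f [p [q x]]]] . [t [f [p [q lit]]]]] ** [e [t [f [p [q lit]]]]]]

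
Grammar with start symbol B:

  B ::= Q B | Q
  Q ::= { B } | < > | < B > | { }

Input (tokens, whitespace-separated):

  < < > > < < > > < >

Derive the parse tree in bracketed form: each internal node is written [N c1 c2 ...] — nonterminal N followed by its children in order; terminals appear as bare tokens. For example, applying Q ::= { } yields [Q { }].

B
Q B
< B > B
< Q > B
< < > > B
< < > > Q B
< < > > < B > B
< < > > < Q > B
< < > > < < > > B
< < > > < < > > Q
< < > > < < > > < >

[B [Q < [B [Q < >]] >] [B [Q < [B [Q < >]] >] [B [Q < >]]]]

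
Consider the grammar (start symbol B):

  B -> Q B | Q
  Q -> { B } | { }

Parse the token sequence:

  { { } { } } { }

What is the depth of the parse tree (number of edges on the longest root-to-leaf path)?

5

[B [Q { [B [Q { }] [B [Q { }]]] }] [B [Q { }]]]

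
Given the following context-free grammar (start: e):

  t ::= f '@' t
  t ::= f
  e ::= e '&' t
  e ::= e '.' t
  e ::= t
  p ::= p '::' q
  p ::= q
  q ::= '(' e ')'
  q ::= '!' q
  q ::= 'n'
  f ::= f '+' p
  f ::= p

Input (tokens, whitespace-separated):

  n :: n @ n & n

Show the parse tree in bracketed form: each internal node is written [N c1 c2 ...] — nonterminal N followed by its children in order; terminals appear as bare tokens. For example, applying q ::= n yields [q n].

[e [e [t [f [p [p [q n]] :: [q n]]] @ [t [f [p [q n]]]]]] & [t [f [p [q n]]]]]

e
e & t
t & t
f @ t & t
p @ t & t
p :: q @ t & t
q :: q @ t & t
n :: q @ t & t
n :: n @ t & t
n :: n @ f & t
n :: n @ p & t
n :: n @ q & t
n :: n @ n & t
n :: n @ n & f
n :: n @ n & p
n :: n @ n & q
n :: n @ n & n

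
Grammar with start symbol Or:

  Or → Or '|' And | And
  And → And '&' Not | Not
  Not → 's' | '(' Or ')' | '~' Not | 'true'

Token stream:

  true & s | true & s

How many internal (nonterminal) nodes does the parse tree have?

10

[Or [Or [And [And [Not true]] & [Not s]]] | [And [And [Not true]] & [Not s]]]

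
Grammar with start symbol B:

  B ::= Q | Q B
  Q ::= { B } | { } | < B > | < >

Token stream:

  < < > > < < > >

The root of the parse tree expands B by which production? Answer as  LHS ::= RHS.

[B [Q < [B [Q < >]] >] [B [Q < [B [Q < >]] >]]]

B ::= Q B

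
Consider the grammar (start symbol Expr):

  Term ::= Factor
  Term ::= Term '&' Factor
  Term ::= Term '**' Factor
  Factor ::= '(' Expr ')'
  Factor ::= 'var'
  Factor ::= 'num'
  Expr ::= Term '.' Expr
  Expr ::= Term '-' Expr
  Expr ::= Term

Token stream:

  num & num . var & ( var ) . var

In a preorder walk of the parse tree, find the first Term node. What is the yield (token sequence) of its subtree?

num & num

[Expr [Term [Term [Factor num]] & [Factor num]] . [Expr [Term [Term [Factor var]] & [Factor ( [Expr [Term [Factor var]]] )]] . [Expr [Term [Factor var]]]]]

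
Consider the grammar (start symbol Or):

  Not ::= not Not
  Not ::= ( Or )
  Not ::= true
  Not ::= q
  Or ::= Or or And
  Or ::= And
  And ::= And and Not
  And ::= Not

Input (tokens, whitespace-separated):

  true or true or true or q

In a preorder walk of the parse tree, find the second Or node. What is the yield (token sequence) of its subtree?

[Or [Or [Or [Or [And [Not true]]] or [And [Not true]]] or [And [Not true]]] or [And [Not q]]]

true or true or true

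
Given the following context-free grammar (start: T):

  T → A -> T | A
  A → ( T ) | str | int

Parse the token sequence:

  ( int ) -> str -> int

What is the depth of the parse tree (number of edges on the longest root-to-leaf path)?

[T [A ( [T [A int]] )] -> [T [A str] -> [T [A int]]]]

4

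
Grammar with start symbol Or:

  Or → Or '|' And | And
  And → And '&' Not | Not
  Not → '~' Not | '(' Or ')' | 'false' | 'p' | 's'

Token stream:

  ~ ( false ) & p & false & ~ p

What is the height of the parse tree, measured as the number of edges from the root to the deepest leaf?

10

[Or [And [And [And [And [Not ~ [Not ( [Or [And [Not false]]] )]]] & [Not p]] & [Not false]] & [Not ~ [Not p]]]]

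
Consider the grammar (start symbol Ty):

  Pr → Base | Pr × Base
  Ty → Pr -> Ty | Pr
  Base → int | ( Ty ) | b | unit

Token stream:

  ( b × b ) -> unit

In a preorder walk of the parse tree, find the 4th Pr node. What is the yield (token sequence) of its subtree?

[Ty [Pr [Base ( [Ty [Pr [Pr [Base b]] × [Base b]]] )]] -> [Ty [Pr [Base unit]]]]

unit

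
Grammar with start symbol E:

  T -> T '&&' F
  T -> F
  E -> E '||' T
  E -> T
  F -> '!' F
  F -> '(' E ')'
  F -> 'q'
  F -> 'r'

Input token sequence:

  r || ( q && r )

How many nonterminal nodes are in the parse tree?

11

[E [E [T [F r]]] || [T [F ( [E [T [T [F q]] && [F r]]] )]]]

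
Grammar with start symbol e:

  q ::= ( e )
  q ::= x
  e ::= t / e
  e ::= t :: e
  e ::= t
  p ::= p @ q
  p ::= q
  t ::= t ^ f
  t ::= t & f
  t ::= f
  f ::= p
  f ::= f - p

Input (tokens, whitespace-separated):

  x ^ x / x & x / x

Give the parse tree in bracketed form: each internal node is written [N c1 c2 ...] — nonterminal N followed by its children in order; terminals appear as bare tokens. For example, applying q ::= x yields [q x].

[e [t [t [f [p [q x]]]] ^ [f [p [q x]]]] / [e [t [t [f [p [q x]]]] & [f [p [q x]]]] / [e [t [f [p [q x]]]]]]]

e
t / e
t ^ f / e
f ^ f / e
p ^ f / e
q ^ f / e
x ^ f / e
x ^ p / e
x ^ q / e
x ^ x / e
x ^ x / t / e
x ^ x / t & f / e
x ^ x / f & f / e
x ^ x / p & f / e
x ^ x / q & f / e
x ^ x / x & f / e
x ^ x / x & p / e
x ^ x / x & q / e
x ^ x / x & x / e
x ^ x / x & x / t
x ^ x / x & x / f
x ^ x / x & x / p
x ^ x / x & x / q
x ^ x / x & x / x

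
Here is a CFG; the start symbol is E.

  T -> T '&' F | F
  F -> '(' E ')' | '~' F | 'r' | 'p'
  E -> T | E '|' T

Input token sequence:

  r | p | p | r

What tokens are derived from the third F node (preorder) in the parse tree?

[E [E [E [E [T [F r]]] | [T [F p]]] | [T [F p]]] | [T [F r]]]

p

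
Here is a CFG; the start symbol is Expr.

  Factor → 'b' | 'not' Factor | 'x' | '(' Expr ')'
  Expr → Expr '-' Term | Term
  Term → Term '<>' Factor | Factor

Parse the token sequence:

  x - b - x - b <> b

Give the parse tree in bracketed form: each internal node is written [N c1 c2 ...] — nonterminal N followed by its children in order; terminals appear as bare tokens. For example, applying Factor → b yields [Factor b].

[Expr [Expr [Expr [Expr [Term [Factor x]]] - [Term [Factor b]]] - [Term [Factor x]]] - [Term [Term [Factor b]] <> [Factor b]]]

Expr
Expr - Term
Expr - Term - Term
Expr - Term - Term - Term
Term - Term - Term - Term
Factor - Term - Term - Term
x - Term - Term - Term
x - Factor - Term - Term
x - b - Term - Term
x - b - Factor - Term
x - b - x - Term
x - b - x - Term <> Factor
x - b - x - Factor <> Factor
x - b - x - b <> Factor
x - b - x - b <> b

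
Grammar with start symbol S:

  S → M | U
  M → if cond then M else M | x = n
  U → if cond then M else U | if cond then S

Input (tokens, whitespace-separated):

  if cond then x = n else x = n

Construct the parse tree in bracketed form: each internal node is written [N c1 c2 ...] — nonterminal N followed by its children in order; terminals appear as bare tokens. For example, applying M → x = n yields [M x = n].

S
M
if cond then M else M
if cond then x = n else M
if cond then x = n else x = n

[S [M if cond then [M x = n] else [M x = n]]]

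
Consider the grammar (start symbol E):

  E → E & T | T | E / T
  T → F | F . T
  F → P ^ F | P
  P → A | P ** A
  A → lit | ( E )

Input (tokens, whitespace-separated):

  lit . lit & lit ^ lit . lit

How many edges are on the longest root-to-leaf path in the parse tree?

7

[E [E [T [F [P [A lit]]] . [T [F [P [A lit]]]]]] & [T [F [P [A lit]] ^ [F [P [A lit]]]] . [T [F [P [A lit]]]]]]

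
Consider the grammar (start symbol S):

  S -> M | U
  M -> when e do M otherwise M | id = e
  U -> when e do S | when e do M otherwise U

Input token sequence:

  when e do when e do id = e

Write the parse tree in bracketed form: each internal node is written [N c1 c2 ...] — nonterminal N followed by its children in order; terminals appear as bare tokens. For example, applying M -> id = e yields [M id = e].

S
U
when e do S
when e do U
when e do when e do S
when e do when e do M
when e do when e do id = e

[S [U when e do [S [U when e do [S [M id = e]]]]]]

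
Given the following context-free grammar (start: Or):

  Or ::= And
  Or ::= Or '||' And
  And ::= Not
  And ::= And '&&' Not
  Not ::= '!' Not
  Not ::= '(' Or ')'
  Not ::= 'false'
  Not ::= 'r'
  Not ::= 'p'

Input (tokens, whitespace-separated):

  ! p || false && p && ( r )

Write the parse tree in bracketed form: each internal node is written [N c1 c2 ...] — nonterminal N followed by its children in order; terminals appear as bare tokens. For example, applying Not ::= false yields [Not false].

[Or [Or [And [Not ! [Not p]]]] || [And [And [And [Not false]] && [Not p]] && [Not ( [Or [And [Not r]]] )]]]

Or
Or || And
And || And
Not || And
! Not || And
! p || And
! p || And && Not
! p || And && Not && Not
! p || Not && Not && Not
! p || false && Not && Not
! p || false && p && Not
! p || false && p && ( Or )
! p || false && p && ( And )
! p || false && p && ( Not )
! p || false && p && ( r )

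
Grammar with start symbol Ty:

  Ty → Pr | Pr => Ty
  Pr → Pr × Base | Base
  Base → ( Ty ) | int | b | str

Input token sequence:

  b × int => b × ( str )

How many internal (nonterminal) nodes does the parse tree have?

[Ty [Pr [Pr [Base b]] × [Base int]] => [Ty [Pr [Pr [Base b]] × [Base ( [Ty [Pr [Base str]]] )]]]]

13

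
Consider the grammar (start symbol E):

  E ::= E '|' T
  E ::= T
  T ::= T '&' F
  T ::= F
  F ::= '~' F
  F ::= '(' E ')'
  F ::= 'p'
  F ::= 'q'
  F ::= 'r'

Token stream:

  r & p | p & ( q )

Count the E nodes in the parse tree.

3

[E [E [T [T [F r]] & [F p]]] | [T [T [F p]] & [F ( [E [T [F q]]] )]]]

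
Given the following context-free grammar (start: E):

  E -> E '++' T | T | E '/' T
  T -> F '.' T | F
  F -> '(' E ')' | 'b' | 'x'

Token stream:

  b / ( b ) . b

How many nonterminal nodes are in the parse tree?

11

[E [E [T [F b]]] / [T [F ( [E [T [F b]]] )] . [T [F b]]]]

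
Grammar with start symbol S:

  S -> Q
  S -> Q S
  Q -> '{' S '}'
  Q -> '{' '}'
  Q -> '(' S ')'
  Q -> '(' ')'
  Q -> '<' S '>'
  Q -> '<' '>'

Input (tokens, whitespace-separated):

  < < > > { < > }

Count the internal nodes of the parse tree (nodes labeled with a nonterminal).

[S [Q < [S [Q < >]] >] [S [Q { [S [Q < >]] }]]]

8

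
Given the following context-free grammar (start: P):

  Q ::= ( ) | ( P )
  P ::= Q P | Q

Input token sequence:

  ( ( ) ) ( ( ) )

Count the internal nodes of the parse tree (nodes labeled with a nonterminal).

8

[P [Q ( [P [Q ( )]] )] [P [Q ( [P [Q ( )]] )]]]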